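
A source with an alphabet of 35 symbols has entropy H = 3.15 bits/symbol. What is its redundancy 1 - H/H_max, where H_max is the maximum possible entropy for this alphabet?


H_max = log2(K) = log2(35) = 5.1293 bits/symbol. Redundancy = 1 - H/H_max = 1 - 3.15/5.1293 = 1 - 0.6141 = 0.3859

0.3859


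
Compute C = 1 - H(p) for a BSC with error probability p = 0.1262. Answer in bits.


H(p) = -p*log2(p) - (1-p)*log2(1-p) = -0.1262*log2(0.1262) - 0.8738*log2(0.8738) = 0.376860 + 0.170063 = 0.5469. C = 1 - H(p) = 1 - 0.5469 = 0.4531

0.4531 bits


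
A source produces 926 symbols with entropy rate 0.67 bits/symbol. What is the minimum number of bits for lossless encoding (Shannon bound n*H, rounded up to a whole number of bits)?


Minimum bits >= n * H = 926 * 0.67 = 620.42, rounded up to a whole number of bits = 621

621 bits


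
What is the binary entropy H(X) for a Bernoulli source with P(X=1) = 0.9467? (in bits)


H = -p*log2(p) - (1-p)*log2(1-p). -0.9467*log2(0.9467) = 0.074809; -0.0533*log2(0.0533) = 0.225444. H = 0.074809 + 0.225444 = 0.3003

0.3003 bits


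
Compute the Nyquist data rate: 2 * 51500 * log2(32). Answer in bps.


Rate = 2 * B * log2(M) = 2 * 51500 * 5.0 = 515000.0

515000.0 bps


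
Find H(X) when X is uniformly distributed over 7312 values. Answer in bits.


H = log2(n) = log2(7312) = 12.8361

12.8361 bits


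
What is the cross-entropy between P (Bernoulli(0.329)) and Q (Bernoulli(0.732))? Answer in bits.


H(P,Q) = -p*log2(q) - (1-p)*log2(1-q). -0.329*log2(0.732) = 0.148078; -0.671*log2(0.268) = 1.274695. H(P,Q) = 0.148078 + 1.274695 = 1.4228

1.4228 bits


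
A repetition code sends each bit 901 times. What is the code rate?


Rate = k/n = 1/901

1/901


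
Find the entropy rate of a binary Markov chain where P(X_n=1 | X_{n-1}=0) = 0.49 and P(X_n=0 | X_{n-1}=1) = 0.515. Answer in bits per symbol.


Stationary distribution: pi_0 = p10/(p01+p10) = 0.5124, pi_1 = 0.4876. Entropy rate H' = pi_0*H(p01) + pi_1*H(p10) = 0.5124*0.9997 + 0.4876*0.9994 = 0.9995

0.9995 bits/symbol


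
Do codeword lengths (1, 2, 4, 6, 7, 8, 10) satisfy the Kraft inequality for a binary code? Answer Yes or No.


Kraft sum = sum(2^(-l_i)) = 0.8408, need <= 1. Result: satisfied (a binary prefix-free code with these lengths exists)

Yes


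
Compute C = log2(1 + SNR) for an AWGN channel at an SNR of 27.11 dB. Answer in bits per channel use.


SNR_linear = 10^(27.11/10) = 514.0437; C = log2(1 + SNR_linear) = log2(1 + 514.0437) = 9.0086

9.0086 bits/channel use


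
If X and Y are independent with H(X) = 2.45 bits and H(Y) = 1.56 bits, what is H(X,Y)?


For independent variables, H(X,Y) = H(X) + H(Y) = 2.45 + 1.56 = 4.01

4.01 bits


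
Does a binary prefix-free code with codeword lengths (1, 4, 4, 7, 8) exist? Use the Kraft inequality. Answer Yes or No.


Kraft sum = sum(2^(-l_i)) = 0.6367, need <= 1. Result: satisfied (a binary prefix-free code with these lengths exists)

Yes


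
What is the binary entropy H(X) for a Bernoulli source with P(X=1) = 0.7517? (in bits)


H = -p*log2(p) - (1-p)*log2(1-p). -0.7517*log2(0.7517) = 0.309528; -0.2483*log2(0.2483) = 0.499044. H = 0.309528 + 0.499044 = 0.8086

0.8086 bits


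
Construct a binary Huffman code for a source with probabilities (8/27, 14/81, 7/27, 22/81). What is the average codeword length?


Huffman construction (repeatedly merge the two least-probable nodes; each merge adds 1 bit to every symbol beneath it): 14/81 + 7/27 = 35/81; 22/81 + 8/27 = 46/81; 35/81 + 46/81 = 1. Resulting codeword lengths (in the order the probabilities were given): (2, 2, 2, 2). L_avg = sum(p_i * l_i) = 8/27*2 + 14/81*2 + 7/27*2 + 22/81*2 = 2

2.0 bits


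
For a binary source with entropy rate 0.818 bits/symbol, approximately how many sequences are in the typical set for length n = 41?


log2|A_typical| = nH = 41 * 0.818 = 33.538, so |A_typical| ~ 2^33.538 = 1.247e+10

1.247e+10


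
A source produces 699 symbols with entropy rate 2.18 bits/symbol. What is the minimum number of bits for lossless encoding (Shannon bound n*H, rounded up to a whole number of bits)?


Minimum bits >= n * H = 699 * 2.18 = 1523.82, rounded up to a whole number of bits = 1524

1524 bits


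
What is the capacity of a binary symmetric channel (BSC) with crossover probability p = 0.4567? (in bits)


H(p) = -p*log2(p) - (1-p)*log2(1-p) = -0.4567*log2(0.4567) - 0.5433*log2(0.5433) = 0.516382 + 0.478201 = 0.9946. C = 1 - H(p) = 1 - 0.9946 = 0.0054

0.0054 bits


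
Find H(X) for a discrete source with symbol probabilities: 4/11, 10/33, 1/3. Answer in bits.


H = -sum(p_i * log2(p_i)). Terms: -(4/11)*log2(4/11) = 0.530702; -(10/33)*log2(10/33) = 0.521959; -(1/3)*log2(1/3) = 0.528321. H = 0.530702 + 0.521959 + 0.528321 = 1.581

1.581 bits


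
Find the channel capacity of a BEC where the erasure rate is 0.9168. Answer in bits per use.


C = 1 - epsilon = 1 - 0.9168 = 0.0832

0.0832 bits


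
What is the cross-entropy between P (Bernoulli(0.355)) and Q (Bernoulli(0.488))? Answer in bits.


H(P,Q) = -p*log2(q) - (1-p)*log2(1-q). -0.355*log2(0.488) = 0.367442; -0.645*log2(0.512) = 0.622931. H(P,Q) = 0.367442 + 0.622931 = 0.9904

0.9904 bits


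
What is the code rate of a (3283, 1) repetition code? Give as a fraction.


Rate = k/n = 1/3283

1/3283


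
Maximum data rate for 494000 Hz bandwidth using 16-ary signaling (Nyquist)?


Rate = 2 * B * log2(M) = 2 * 494000 * 4.0 = 3952000.0

3952000.0 bps


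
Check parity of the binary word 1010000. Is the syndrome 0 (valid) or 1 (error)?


Syndrome = XOR of all bits = 1 XOR 0 XOR 1 XOR 0 XOR 0 XOR 0 XOR 0 = 0

0


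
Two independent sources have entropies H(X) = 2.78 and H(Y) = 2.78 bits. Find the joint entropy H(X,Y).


For independent variables, H(X,Y) = H(X) + H(Y) = 2.78 + 2.78 = 5.56

5.56 bits


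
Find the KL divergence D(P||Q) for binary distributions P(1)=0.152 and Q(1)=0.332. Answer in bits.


KL = p*log2(p/q) + (1-p)*log2((1-p)/(1-q)) = 0.152*log2(0.152/0.332) + 0.848*log2(0.848/0.668) = 0.1206

0.1206 bits


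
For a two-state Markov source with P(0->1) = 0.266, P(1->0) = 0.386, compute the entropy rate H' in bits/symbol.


Stationary distribution: pi_0 = p10/(p01+p10) = 0.592, pi_1 = 0.408. Entropy rate H' = pi_0*H(p01) + pi_1*H(p10) = 0.592*0.8357 + 0.408*0.9622 = 0.8873

0.8873 bits/symbol


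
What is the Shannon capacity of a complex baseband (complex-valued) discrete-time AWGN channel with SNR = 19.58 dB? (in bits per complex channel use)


SNR_linear = 10^(19.58/10) = 90.7821; C = log2(1 + SNR_linear) = log2(1 + 90.7821) = 6.5201

6.5201 bits/channel use


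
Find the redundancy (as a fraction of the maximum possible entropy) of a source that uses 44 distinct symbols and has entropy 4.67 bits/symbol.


H_max = log2(K) = log2(44) = 5.4594 bits/symbol. Redundancy = 1 - H/H_max = 1 - 4.67/5.4594 = 1 - 0.8554 = 0.1446

0.1446


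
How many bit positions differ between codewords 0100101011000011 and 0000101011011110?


Count differing positions: . ^ . . . . . . . . . ^ ^ ^ . ^ = 5 differences

5


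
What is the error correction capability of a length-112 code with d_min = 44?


Correction capability = floor((d-1)/2) = floor((44-1)/2) = 21

21 errors


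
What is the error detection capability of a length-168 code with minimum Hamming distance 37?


Detection capability = d_min - 1 = 37 - 1 = 36

36 errors


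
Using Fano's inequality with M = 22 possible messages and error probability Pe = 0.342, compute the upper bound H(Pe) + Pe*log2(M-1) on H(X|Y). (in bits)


H(Pe) = -Pe*log2(Pe) - (1-Pe)*log2(1-Pe) = -0.342*log2(0.342) - 0.658*log2(0.658) = 0.529393 + 0.397327 = 0.9267. Pe*log2(M-1) = 0.342*log2(21) = 1.502173. Bound = H(Pe) + Pe*log2(M-1) = 0.529393 + 0.397327 + 1.502173 = 2.4289

2.4289 bits


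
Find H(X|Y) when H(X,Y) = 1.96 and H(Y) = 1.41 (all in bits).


H(X|Y) = H(X,Y) - H(Y) = 1.96 - 1.41 = 0.55

0.55 bits


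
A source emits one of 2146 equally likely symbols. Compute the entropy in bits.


H = log2(n) = log2(2146) = 11.0674

11.0674 bits


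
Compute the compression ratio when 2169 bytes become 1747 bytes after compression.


Ratio = original / compressed = 2169 / 1747 = 1.2416

1.2416


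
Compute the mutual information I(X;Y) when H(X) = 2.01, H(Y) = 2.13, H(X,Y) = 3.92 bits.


I(X;Y) = H(X) + H(Y) - H(X,Y) = 2.01 + 2.13 - 3.92 = 0.22

0.22 bits


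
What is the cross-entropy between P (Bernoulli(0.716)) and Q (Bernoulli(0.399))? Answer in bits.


H(P,Q) = -p*log2(q) - (1-p)*log2(1-q). -0.716*log2(0.399) = 0.949086; -0.284*log2(0.601) = 0.208616. H(P,Q) = 0.949086 + 0.208616 = 1.1577

1.1577 bits


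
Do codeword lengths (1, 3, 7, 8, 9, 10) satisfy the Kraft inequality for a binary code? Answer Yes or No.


Kraft sum = sum(2^(-l_i)) = 0.6396, need <= 1. Result: satisfied (a binary prefix-free code with these lengths exists)

Yes


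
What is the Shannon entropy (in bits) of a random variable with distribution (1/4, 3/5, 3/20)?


H = -sum(p_i * log2(p_i)). Terms: -(1/4)*log2(1/4) = 0.500000; -(3/5)*log2(3/5) = 0.442179; -(3/20)*log2(3/20) = 0.410545. H = 0.500000 + 0.442179 + 0.410545 = 1.3527

1.3527 bits


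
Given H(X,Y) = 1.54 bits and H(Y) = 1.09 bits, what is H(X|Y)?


H(X|Y) = H(X,Y) - H(Y) = 1.54 - 1.09 = 0.45

0.45 bits


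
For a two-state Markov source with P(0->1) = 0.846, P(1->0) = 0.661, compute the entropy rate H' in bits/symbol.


Stationary distribution: pi_0 = p10/(p01+p10) = 0.4386, pi_1 = 0.5614. Entropy rate H' = pi_0*H(p01) + pi_1*H(p10) = 0.4386*0.6198 + 0.5614*0.9239 = 0.7905

0.7905 bits/symbol


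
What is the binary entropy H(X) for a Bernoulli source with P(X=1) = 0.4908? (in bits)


H = -p*log2(p) - (1-p)*log2(1-p). -0.4908*log2(0.4908) = 0.503950; -0.5092*log2(0.5092) = 0.495806. H = 0.503950 + 0.495806 = 0.9998

0.9998 bits


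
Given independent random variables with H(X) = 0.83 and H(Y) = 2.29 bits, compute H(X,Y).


For independent variables, H(X,Y) = H(X) + H(Y) = 0.83 + 2.29 = 3.12

3.12 bits


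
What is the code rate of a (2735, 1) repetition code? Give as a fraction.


Rate = k/n = 1/2735

1/2735


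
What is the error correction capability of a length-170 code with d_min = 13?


Correction capability = floor((d-1)/2) = floor((13-1)/2) = 6

6 errors


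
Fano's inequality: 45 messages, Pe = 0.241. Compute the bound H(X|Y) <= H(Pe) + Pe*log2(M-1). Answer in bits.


H(Pe) = -Pe*log2(Pe) - (1-Pe)*log2(1-Pe) = -0.241*log2(0.241) - 0.759*log2(0.759) = 0.494748 + 0.301952 = 0.7967. Pe*log2(M-1) = 0.241*log2(44) = 1.315723. Bound = H(Pe) + Pe*log2(M-1) = 0.494748 + 0.301952 + 1.315723 = 2.1124

2.1124 bits


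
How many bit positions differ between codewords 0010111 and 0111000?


Count differing positions: . ^ . ^ ^ ^ ^ = 5 differences

5


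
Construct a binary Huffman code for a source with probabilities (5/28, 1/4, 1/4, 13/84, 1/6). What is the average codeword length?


Huffman construction (repeatedly merge the two least-probable nodes; each merge adds 1 bit to every symbol beneath it): 13/84 + 1/6 = 9/28; 5/28 + 1/4 = 3/7; 1/4 + 9/28 = 4/7; 3/7 + 4/7 = 1. Resulting codeword lengths (in the order the probabilities were given): (2, 2, 2, 3, 3). L_avg = sum(p_i * l_i) = 5/28*2 + 1/4*2 + 1/4*2 + 13/84*3 + 1/6*3 = 65/28 = 2.3214

2.3214 bits


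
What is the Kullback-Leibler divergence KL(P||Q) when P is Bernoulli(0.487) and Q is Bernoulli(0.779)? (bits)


KL = p*log2(p/q) + (1-p)*log2((1-p)/(1-q)) = 0.487*log2(0.487/0.779) + 0.513*log2(0.513/0.221) = 0.2932

0.2932 bits


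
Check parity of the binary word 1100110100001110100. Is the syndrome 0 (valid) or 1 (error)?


Syndrome = XOR of all bits = 1 XOR 1 XOR 0 XOR 0 XOR 1 XOR 1 XOR 0 XOR 1 XOR 0 XOR 0 XOR 0 XOR 0 XOR 1 XOR 1 XOR 1 XOR 0 XOR 1 XOR 0 XOR 0 = 1

1


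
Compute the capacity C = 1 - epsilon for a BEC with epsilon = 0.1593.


C = 1 - epsilon = 1 - 0.1593 = 0.8407

0.8407 bits


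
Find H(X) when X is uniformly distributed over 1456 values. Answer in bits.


H = log2(n) = log2(1456) = 10.5078

10.5078 bits


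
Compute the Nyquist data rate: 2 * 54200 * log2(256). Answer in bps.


Rate = 2 * B * log2(M) = 2 * 54200 * 8.0 = 867200.0

867200.0 bps


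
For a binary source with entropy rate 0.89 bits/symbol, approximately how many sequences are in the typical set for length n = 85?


log2|A_typical| = nH = 85 * 0.89 = 75.65, so |A_typical| ~ 2^75.65 = 5.928e+22

5.928e+22


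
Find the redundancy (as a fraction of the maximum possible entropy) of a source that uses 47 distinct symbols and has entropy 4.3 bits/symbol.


H_max = log2(K) = log2(47) = 5.5546 bits/symbol. Redundancy = 1 - H/H_max = 1 - 4.3/5.5546 = 1 - 0.7741 = 0.2259

0.2259


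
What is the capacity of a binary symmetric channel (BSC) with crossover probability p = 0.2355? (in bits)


H(p) = -p*log2(p) - (1-p)*log2(1-p) = -0.2355*log2(0.2355) - 0.7645*log2(0.7645) = 0.491300 + 0.296176 = 0.7875. C = 1 - H(p) = 1 - 0.7875 = 0.2125

0.2125 bits


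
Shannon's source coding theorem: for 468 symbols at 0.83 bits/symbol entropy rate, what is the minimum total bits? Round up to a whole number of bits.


Minimum bits >= n * H = 468 * 0.83 = 388.44, rounded up to a whole number of bits = 389

389 bits


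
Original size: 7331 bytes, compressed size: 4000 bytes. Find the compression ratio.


Ratio = original / compressed = 7331 / 4000 = 1.8328

1.8328


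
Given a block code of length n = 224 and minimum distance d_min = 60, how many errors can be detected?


Detection capability = d_min - 1 = 60 - 1 = 59

59 errors


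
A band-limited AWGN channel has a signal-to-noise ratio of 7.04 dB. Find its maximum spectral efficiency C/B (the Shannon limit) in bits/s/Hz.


SNR_linear = 10^(7.04/10) = 5.0582; C/B = log2(1 + SNR_linear) = log2(1 + 5.0582) = 2.5989

2.5989 bits/s/Hz


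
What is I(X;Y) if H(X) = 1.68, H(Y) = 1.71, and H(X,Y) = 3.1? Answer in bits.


I(X;Y) = H(X) + H(Y) - H(X,Y) = 1.68 + 1.71 - 3.1 = 0.29

0.29 bits


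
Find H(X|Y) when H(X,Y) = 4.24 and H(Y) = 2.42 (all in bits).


H(X|Y) = H(X,Y) - H(Y) = 4.24 - 2.42 = 1.82

1.82 bits


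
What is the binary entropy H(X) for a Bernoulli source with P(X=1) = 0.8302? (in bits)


H = -p*log2(p) - (1-p)*log2(1-p). -0.8302*log2(0.8302) = 0.222883; -0.1698*log2(0.1698) = 0.434364. H = 0.222883 + 0.434364 = 0.6572

0.6572 bits


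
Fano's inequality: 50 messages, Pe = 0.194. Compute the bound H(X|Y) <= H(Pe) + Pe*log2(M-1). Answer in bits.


H(Pe) = -Pe*log2(Pe) - (1-Pe)*log2(1-Pe) = -0.194*log2(0.194) - 0.806*log2(0.806) = 0.458979 + 0.250785 = 0.7098. Pe*log2(M-1) = 0.194*log2(49) = 1.089254. Bound = H(Pe) + Pe*log2(M-1) = 0.458979 + 0.250785 + 1.089254 = 1.799

1.799 bits


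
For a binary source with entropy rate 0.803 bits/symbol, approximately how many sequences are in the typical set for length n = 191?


log2|A_typical| = nH = 191 * 0.803 = 153.373, so |A_typical| ~ 2^153.373 = 1.479e+46

1.479e+46


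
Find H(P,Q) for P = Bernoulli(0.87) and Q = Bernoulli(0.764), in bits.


H(P,Q) = -p*log2(q) - (1-p)*log2(1-q). -0.87*log2(0.764) = 0.337869; -0.13*log2(0.236) = 0.270808. H(P,Q) = 0.337869 + 0.270808 = 0.6087

0.6087 bits


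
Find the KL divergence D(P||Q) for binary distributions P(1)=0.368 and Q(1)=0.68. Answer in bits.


KL = p*log2(p/q) + (1-p)*log2((1-p)/(1-q)) = 0.368*log2(0.368/0.68) + 0.632*log2(0.632/0.32) = 0.2945

0.2945 bits


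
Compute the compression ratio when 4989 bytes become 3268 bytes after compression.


Ratio = original / compressed = 4989 / 3268 = 1.5266

1.5266


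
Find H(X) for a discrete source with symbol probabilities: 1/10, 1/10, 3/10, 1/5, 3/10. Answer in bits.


H = -sum(p_i * log2(p_i)). Terms: -(1/10)*log2(1/10) = 0.332193; -(1/10)*log2(1/10) = 0.332193; -(3/10)*log2(3/10) = 0.521090; -(1/5)*log2(1/5) = 0.464386; -(3/10)*log2(3/10) = 0.521090. H = 0.332193 + 0.332193 + 0.521090 + 0.464386 + 0.521090 = 2.171

2.171 bits


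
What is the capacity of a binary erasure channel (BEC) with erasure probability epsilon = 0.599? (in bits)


C = 1 - epsilon = 1 - 0.599 = 0.401

0.401 bits


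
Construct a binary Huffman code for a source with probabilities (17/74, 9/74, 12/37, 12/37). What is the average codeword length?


Huffman construction (repeatedly merge the two least-probable nodes; each merge adds 1 bit to every symbol beneath it): 9/74 + 17/74 = 13/37; 12/37 + 12/37 = 24/37; 13/37 + 24/37 = 1. Resulting codeword lengths (in the order the probabilities were given): (2, 2, 2, 2). L_avg = sum(p_i * l_i) = 17/74*2 + 9/74*2 + 12/37*2 + 12/37*2 = 2

2.0 bits


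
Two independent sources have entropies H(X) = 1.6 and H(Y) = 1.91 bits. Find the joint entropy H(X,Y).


For independent variables, H(X,Y) = H(X) + H(Y) = 1.6 + 1.91 = 3.51

3.51 bits


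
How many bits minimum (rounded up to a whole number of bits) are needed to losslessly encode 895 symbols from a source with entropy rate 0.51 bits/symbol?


Minimum bits >= n * H = 895 * 0.51 = 456.45, rounded up to a whole number of bits = 457

457 bits


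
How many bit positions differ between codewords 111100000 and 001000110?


Count differing positions: ^ ^ . ^ . . ^ ^ . = 5 differences

5


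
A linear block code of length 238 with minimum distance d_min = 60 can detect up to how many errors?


Detection capability = d_min - 1 = 60 - 1 = 59

59 errors


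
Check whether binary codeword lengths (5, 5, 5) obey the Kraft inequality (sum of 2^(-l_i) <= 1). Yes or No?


Kraft sum = sum(2^(-l_i)) = 0.0938, need <= 1. Result: satisfied (a binary prefix-free code with these lengths exists)

Yes


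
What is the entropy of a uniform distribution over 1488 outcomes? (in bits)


H = log2(n) = log2(1488) = 10.5392

10.5392 bits


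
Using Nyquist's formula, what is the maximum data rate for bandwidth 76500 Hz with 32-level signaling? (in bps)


Rate = 2 * B * log2(M) = 2 * 76500 * 5.0 = 765000.0

765000.0 bps


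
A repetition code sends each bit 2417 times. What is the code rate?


Rate = k/n = 1/2417

1/2417


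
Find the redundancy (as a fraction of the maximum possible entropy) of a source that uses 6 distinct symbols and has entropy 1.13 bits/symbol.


H_max = log2(K) = log2(6) = 2.585 bits/symbol. Redundancy = 1 - H/H_max = 1 - 1.13/2.585 = 1 - 0.4371 = 0.5629

0.5629


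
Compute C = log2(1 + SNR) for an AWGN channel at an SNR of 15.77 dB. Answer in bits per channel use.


SNR_linear = 10^(15.77/10) = 37.7572; C = log2(1 + SNR_linear) = log2(1 + 37.7572) = 5.2764

5.2764 bits/channel use


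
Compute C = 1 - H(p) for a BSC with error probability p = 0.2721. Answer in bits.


H(p) = -p*log2(p) - (1-p)*log2(1-p) = -0.2721*log2(0.2721) - 0.7279*log2(0.7279) = 0.510947 + 0.333515 = 0.8445. C = 1 - H(p) = 1 - 0.8445 = 0.1555

0.1555 bits


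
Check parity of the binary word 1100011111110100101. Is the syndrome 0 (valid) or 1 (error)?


Syndrome = XOR of all bits = 1 XOR 1 XOR 0 XOR 0 XOR 0 XOR 1 XOR 1 XOR 1 XOR 1 XOR 1 XOR 1 XOR 1 XOR 0 XOR 1 XOR 0 XOR 0 XOR 1 XOR 0 XOR 1 = 0

0


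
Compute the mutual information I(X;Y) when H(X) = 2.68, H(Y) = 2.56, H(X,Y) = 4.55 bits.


I(X;Y) = H(X) + H(Y) - H(X,Y) = 2.68 + 2.56 - 4.55 = 0.69

0.69 bits


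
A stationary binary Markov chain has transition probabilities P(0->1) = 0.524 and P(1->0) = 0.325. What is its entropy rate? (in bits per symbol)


Stationary distribution: pi_0 = p10/(p01+p10) = 0.3828, pi_1 = 0.6172. Entropy rate H' = pi_0*H(p01) + pi_1*H(p10) = 0.3828*0.9983 + 0.6172*0.9097 = 0.9437

0.9437 bits/symbol


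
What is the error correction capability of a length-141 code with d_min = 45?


Correction capability = floor((d-1)/2) = floor((45-1)/2) = 22

22 errors


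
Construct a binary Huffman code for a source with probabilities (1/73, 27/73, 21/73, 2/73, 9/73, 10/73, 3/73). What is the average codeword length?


Huffman construction (repeatedly merge the two least-probable nodes; each merge adds 1 bit to every symbol beneath it): 1/73 + 2/73 = 3/73; 3/73 + 3/73 = 6/73; 6/73 + 9/73 = 15/73; 10/73 + 15/73 = 25/73; 21/73 + 25/73 = 46/73; 27/73 + 46/73 = 1. Resulting codeword lengths (in the order the probabilities were given): (6, 1, 2, 6, 4, 3, 5). L_avg = sum(p_i * l_i) = 1/73*6 + 27/73*1 + 21/73*2 + 2/73*6 + 9/73*4 + 10/73*3 + 3/73*5 = 168/73 = 2.3014

2.3014 bits


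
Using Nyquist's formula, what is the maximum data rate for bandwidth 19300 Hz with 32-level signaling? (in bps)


Rate = 2 * B * log2(M) = 2 * 19300 * 5.0 = 193000.0

193000.0 bps


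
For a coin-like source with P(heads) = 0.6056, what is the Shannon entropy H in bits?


H = -p*log2(p) - (1-p)*log2(1-p). -0.6056*log2(0.6056) = 0.438190; -0.3944*log2(0.3944) = 0.529391. H = 0.438190 + 0.529391 = 0.9676

0.9676 bits


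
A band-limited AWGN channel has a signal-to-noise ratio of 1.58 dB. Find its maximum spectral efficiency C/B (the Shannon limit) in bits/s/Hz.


SNR_linear = 10^(1.58/10) = 1.4388; C/B = log2(1 + SNR_linear) = log2(1 + 1.4388) = 1.2862

1.2862 bits/s/Hz


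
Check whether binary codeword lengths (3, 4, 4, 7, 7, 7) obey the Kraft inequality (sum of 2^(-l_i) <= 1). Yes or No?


Kraft sum = sum(2^(-l_i)) = 0.2734, need <= 1. Result: satisfied (a binary prefix-free code with these lengths exists)

Yes


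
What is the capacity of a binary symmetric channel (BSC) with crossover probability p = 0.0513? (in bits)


H(p) = -p*log2(p) - (1-p)*log2(1-p) = -0.0513*log2(0.0513) - 0.9487*log2(0.9487) = 0.219815 + 0.072079 = 0.2919. C = 1 - H(p) = 1 - 0.2919 = 0.7081

0.7081 bits


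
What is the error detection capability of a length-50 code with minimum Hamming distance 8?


Detection capability = d_min - 1 = 8 - 1 = 7

7 errors


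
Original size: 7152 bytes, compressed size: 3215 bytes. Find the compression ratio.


Ratio = original / compressed = 7152 / 3215 = 2.2246

2.2246


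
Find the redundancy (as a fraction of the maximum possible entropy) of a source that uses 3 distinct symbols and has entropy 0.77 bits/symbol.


H_max = log2(K) = log2(3) = 1.585 bits/symbol. Redundancy = 1 - H/H_max = 1 - 0.77/1.585 = 1 - 0.4858 = 0.5142

0.5142


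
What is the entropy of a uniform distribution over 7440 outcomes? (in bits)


H = log2(n) = log2(7440) = 12.8611

12.8611 bits


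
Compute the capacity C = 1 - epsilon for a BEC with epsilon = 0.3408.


C = 1 - epsilon = 1 - 0.3408 = 0.6592

0.6592 bits


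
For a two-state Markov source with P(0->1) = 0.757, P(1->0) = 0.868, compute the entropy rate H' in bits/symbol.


Stationary distribution: pi_0 = p10/(p01+p10) = 0.5342, pi_1 = 0.4658. Entropy rate H' = pi_0*H(p01) + pi_1*H(p10) = 0.5342*0.8 + 0.4658*0.5629 = 0.6895

0.6895 bits/symbol


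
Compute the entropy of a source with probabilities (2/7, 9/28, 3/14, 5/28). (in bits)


H = -sum(p_i * log2(p_i)). Terms: -(2/7)*log2(2/7) = 0.516387; -(9/28)*log2(9/28) = 0.526317; -(3/14)*log2(3/14) = 0.476227; -(5/28)*log2(5/28) = 0.443826. H = 0.516387 + 0.526317 + 0.476227 + 0.443826 = 1.9628

1.9628 bits


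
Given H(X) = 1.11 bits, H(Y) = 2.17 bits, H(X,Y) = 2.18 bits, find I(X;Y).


I(X;Y) = H(X) + H(Y) - H(X,Y) = 1.11 + 2.17 - 2.18 = 1.1

1.1 bits


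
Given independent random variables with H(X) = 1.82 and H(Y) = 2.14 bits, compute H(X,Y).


For independent variables, H(X,Y) = H(X) + H(Y) = 1.82 + 2.14 = 3.96

3.96 bits


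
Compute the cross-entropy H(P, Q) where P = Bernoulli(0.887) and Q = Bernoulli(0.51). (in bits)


H(P,Q) = -p*log2(q) - (1-p)*log2(1-q). -0.887*log2(0.51) = 0.861659; -0.113*log2(0.49) = 0.116294. H(P,Q) = 0.861659 + 0.116294 = 0.978

0.978 bits


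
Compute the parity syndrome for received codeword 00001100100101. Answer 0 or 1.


Syndrome = XOR of all bits = 0 XOR 0 XOR 0 XOR 0 XOR 1 XOR 1 XOR 0 XOR 0 XOR 1 XOR 0 XOR 0 XOR 1 XOR 0 XOR 1 = 1

1


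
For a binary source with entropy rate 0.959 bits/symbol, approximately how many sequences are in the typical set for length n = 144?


log2|A_typical| = nH = 144 * 0.959 = 138.096, so |A_typical| ~ 2^138.096 = 3.724e+41

3.724e+41


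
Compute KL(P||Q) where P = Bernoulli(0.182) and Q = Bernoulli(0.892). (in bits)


KL = p*log2(p/q) + (1-p)*log2((1-p)/(1-q)) = 0.182*log2(0.182/0.892) + 0.818*log2(0.818/0.108) = 1.9721

1.9721 bits


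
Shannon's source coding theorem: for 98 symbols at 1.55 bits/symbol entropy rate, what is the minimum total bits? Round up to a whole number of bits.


Minimum bits >= n * H = 98 * 1.55 = 151.9, rounded up to a whole number of bits = 152

152 bits


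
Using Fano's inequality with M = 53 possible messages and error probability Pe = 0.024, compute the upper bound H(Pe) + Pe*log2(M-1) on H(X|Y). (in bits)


H(Pe) = -Pe*log2(Pe) - (1-Pe)*log2(1-Pe) = -0.024*log2(0.024) - 0.976*log2(0.976) = 0.129140 + 0.034206 = 0.1633. Pe*log2(M-1) = 0.024*log2(52) = 0.136811. Bound = H(Pe) + Pe*log2(M-1) = 0.129140 + 0.034206 + 0.136811 = 0.3002

0.3002 bits


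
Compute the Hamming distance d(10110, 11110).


Count differing positions: . ^ . . . = 1 differences

1


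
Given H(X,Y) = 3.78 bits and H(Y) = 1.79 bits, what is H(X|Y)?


H(X|Y) = H(X,Y) - H(Y) = 3.78 - 1.79 = 1.99

1.99 bits


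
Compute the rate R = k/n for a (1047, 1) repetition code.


Rate = k/n = 1/1047

1/1047


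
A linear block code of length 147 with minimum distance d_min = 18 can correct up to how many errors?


Correction capability = floor((d-1)/2) = floor((18-1)/2) = 8

8 errors


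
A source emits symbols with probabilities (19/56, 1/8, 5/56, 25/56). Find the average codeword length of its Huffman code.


Huffman construction (repeatedly merge the two least-probable nodes; each merge adds 1 bit to every symbol beneath it): 5/56 + 1/8 = 3/14; 3/14 + 19/56 = 31/56; 25/56 + 31/56 = 1. Resulting codeword lengths (in the order the probabilities were given): (2, 3, 3, 1). L_avg = sum(p_i * l_i) = 19/56*2 + 1/8*3 + 5/56*3 + 25/56*1 = 99/56 = 1.7679

1.7679 bits


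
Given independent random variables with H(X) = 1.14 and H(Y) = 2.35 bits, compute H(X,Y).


For independent variables, H(X,Y) = H(X) + H(Y) = 1.14 + 2.35 = 3.49

3.49 bits


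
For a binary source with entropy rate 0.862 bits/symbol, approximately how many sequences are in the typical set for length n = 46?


log2|A_typical| = nH = 46 * 0.862 = 39.652, so |A_typical| ~ 2^39.652 = 8.639e+11

8.639e+11


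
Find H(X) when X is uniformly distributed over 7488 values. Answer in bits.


H = log2(n) = log2(7488) = 12.8704

12.8704 bits


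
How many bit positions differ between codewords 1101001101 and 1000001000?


Count differing positions: . ^ . ^ . . . ^ . ^ = 4 differences

4


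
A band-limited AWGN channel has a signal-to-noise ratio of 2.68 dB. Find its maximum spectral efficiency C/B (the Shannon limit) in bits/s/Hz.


SNR_linear = 10^(2.68/10) = 1.8535; C/B = log2(1 + SNR_linear) = log2(1 + 1.8535) = 1.5127

1.5127 bits/s/Hz


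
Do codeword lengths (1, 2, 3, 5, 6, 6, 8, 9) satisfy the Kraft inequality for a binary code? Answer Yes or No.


Kraft sum = sum(2^(-l_i)) = 0.9434, need <= 1. Result: satisfied (a binary prefix-free code with these lengths exists)

Yes


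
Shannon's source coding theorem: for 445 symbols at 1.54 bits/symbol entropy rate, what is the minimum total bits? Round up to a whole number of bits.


Minimum bits >= n * H = 445 * 1.54 = 685.3, rounded up to a whole number of bits = 686

686 bits


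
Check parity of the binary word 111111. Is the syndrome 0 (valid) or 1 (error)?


Syndrome = XOR of all bits = 1 XOR 1 XOR 1 XOR 1 XOR 1 XOR 1 = 0

0


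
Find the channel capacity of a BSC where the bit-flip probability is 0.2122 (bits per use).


H(p) = -p*log2(p) - (1-p)*log2(1-p) = -0.2122*log2(0.2122) - 0.7878*log2(0.7878) = 0.474586 + 0.271081 = 0.7457. C = 1 - H(p) = 1 - 0.7457 = 0.2543

0.2543 bits


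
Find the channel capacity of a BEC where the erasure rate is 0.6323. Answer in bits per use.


C = 1 - epsilon = 1 - 0.6323 = 0.3677

0.3677 bits


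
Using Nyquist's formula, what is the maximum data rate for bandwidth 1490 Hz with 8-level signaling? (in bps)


Rate = 2 * B * log2(M) = 2 * 1490 * 3.0 = 8940.0

8940.0 bps


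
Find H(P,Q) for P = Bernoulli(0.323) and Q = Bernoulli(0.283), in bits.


H(P,Q) = -p*log2(q) - (1-p)*log2(1-q). -0.323*log2(0.283) = 0.588224; -0.677*log2(0.717) = 0.324930. H(P,Q) = 0.588224 + 0.324930 = 0.9132

0.9132 bits


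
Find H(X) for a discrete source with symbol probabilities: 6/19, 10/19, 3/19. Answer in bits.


H = -sum(p_i * log2(p_i)). Terms: -(6/19)*log2(6/19) = 0.525147; -(10/19)*log2(10/19) = 0.487368; -(3/19)*log2(3/19) = 0.420468. H = 0.525147 + 0.487368 + 0.420468 = 1.433

1.433 bits


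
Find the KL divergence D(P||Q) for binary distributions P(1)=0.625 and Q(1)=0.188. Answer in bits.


KL = p*log2(p/q) + (1-p)*log2((1-p)/(1-q)) = 0.625*log2(0.625/0.188) + 0.375*log2(0.375/0.812) = 0.6652

0.6652 bits


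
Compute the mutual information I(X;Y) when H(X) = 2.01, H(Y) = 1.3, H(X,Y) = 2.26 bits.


I(X;Y) = H(X) + H(Y) - H(X,Y) = 2.01 + 1.3 - 2.26 = 1.05

1.05 bits


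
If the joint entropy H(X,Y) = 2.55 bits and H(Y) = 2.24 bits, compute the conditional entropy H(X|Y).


H(X|Y) = H(X,Y) - H(Y) = 2.55 - 2.24 = 0.31

0.31 bits


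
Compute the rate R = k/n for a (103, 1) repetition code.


Rate = k/n = 1/103

1/103


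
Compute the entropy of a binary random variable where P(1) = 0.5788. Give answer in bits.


H = -p*log2(p) - (1-p)*log2(1-p). -0.5788*log2(0.5788) = 0.456594; -0.4212*log2(0.4212) = 0.525414. H = 0.456594 + 0.525414 = 0.982

0.982 bits


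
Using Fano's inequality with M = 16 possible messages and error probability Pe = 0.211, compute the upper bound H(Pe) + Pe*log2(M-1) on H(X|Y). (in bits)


H(Pe) = -Pe*log2(Pe) - (1-Pe)*log2(1-Pe) = -0.211*log2(0.211) - 0.789*log2(0.789) = 0.473629 + 0.269761 = 0.7434. Pe*log2(M-1) = 0.211*log2(15) = 0.824354. Bound = H(Pe) + Pe*log2(M-1) = 0.473629 + 0.269761 + 0.824354 = 1.5677

1.5677 bits


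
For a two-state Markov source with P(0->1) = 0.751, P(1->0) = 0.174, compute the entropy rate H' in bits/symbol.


Stationary distribution: pi_0 = p10/(p01+p10) = 0.1881, pi_1 = 0.8119. Entropy rate H' = pi_0*H(p01) + pi_1*H(p10) = 0.1881*0.8097 + 0.8119*0.6668 = 0.6937

0.6937 bits/symbol


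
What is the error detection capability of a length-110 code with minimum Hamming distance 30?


Detection capability = d_min - 1 = 30 - 1 = 29

29 errors


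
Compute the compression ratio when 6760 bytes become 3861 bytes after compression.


Ratio = original / compressed = 6760 / 3861 = 1.7508

1.7508


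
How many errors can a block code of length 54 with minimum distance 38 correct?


Correction capability = floor((d-1)/2) = floor((38-1)/2) = 18

18 errors


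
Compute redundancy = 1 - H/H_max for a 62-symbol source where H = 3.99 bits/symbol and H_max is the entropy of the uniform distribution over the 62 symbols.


H_max = log2(K) = log2(62) = 5.9542 bits/symbol. Redundancy = 1 - H/H_max = 1 - 3.99/5.9542 = 1 - 0.6701 = 0.3299

0.3299


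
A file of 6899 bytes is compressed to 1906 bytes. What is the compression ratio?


Ratio = original / compressed = 6899 / 1906 = 3.6196

3.6196


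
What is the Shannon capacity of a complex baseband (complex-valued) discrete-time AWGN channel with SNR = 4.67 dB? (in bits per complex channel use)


SNR_linear = 10^(4.67/10) = 2.9309; C = log2(1 + SNR_linear) = log2(1 + 2.9309) = 1.9749

1.9749 bits/channel use


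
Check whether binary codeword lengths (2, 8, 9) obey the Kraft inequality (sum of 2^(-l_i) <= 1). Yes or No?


Kraft sum = sum(2^(-l_i)) = 0.2559, need <= 1. Result: satisfied (a binary prefix-free code with these lengths exists)

Yes


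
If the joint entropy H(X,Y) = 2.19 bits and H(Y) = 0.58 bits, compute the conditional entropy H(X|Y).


H(X|Y) = H(X,Y) - H(Y) = 2.19 - 0.58 = 1.61

1.61 bits


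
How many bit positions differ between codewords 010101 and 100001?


Count differing positions: ^ ^ . ^ . . = 3 differences

3


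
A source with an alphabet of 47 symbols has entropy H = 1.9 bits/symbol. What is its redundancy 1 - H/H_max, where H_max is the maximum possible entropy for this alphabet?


H_max = log2(K) = log2(47) = 5.5546 bits/symbol. Redundancy = 1 - H/H_max = 1 - 1.9/5.5546 = 1 - 0.3421 = 0.6579

0.6579


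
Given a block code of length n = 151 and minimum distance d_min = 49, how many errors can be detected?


Detection capability = d_min - 1 = 49 - 1 = 48

48 errors


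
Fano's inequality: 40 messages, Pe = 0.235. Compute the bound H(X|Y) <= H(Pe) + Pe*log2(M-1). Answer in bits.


H(Pe) = -Pe*log2(Pe) - (1-Pe)*log2(1-Pe) = -0.235*log2(0.235) - 0.765*log2(0.765) = 0.490978 + 0.295648 = 0.7866. Pe*log2(M-1) = 0.235*log2(39) = 1.242070. Bound = H(Pe) + Pe*log2(M-1) = 0.490978 + 0.295648 + 1.242070 = 2.0287

2.0287 bits


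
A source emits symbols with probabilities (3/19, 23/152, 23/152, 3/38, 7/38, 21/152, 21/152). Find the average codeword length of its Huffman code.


Huffman construction (repeatedly merge the two least-probable nodes; each merge adds 1 bit to every symbol beneath it): 3/38 + 21/152 = 33/152; 21/152 + 23/152 = 11/38; 23/152 + 3/19 = 47/152; 7/38 + 33/152 = 61/152; 11/38 + 47/152 = 91/152; 61/152 + 91/152 = 1. Resulting codeword lengths (in the order the probabilities were given): (3, 3, 3, 3, 2, 3, 3). L_avg = sum(p_i * l_i) = 3/19*3 + 23/152*3 + 23/152*3 + 3/38*3 + 7/38*2 + 21/152*3 + 21/152*3 = 107/38 = 2.8158

2.8158 bits


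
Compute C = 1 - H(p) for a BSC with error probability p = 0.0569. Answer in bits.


H(p) = -p*log2(p) - (1-p)*log2(1-p) = -0.0569*log2(0.0569) - 0.9431*log2(0.9431) = 0.235306 + 0.079708 = 0.315. C = 1 - H(p) = 1 - 0.315 = 0.685

0.685 bits


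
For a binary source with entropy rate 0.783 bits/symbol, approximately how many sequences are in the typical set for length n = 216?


log2|A_typical| = nH = 216 * 0.783 = 169.128, so |A_typical| ~ 2^169.128 = 8.177e+50

8.177e+50


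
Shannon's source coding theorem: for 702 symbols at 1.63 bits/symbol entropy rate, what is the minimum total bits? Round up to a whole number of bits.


Minimum bits >= n * H = 702 * 1.63 = 1144.26, rounded up to a whole number of bits = 1145

1145 bits


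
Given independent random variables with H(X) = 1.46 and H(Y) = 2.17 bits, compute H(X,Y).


For independent variables, H(X,Y) = H(X) + H(Y) = 1.46 + 2.17 = 3.63

3.63 bits


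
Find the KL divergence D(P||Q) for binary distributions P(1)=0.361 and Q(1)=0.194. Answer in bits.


KL = p*log2(p/q) + (1-p)*log2((1-p)/(1-q)) = 0.361*log2(0.361/0.194) + 0.639*log2(0.639/0.806) = 0.1094

0.1094 bits


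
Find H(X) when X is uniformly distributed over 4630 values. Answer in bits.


H = log2(n) = log2(4630) = 12.1768

12.1768 bits


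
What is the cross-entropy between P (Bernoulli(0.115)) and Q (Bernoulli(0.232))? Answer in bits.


H(P,Q) = -p*log2(q) - (1-p)*log2(1-q). -0.115*log2(0.232) = 0.242397; -0.885*log2(0.768) = 0.337027. H(P,Q) = 0.242397 + 0.337027 = 0.5794

0.5794 bits


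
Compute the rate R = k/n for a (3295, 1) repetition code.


Rate = k/n = 1/3295

1/3295


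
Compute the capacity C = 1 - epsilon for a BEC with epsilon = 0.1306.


C = 1 - epsilon = 1 - 0.1306 = 0.8694

0.8694 bits


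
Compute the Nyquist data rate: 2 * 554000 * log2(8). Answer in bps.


Rate = 2 * B * log2(M) = 2 * 554000 * 3.0 = 3324000.0

3324000.0 bps


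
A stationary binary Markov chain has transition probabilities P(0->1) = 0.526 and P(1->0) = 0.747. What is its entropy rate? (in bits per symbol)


Stationary distribution: pi_0 = p10/(p01+p10) = 0.5868, pi_1 = 0.4132. Entropy rate H' = pi_0*H(p01) + pi_1*H(p10) = 0.5868*0.998 + 0.4132*0.816 = 0.9228

0.9228 bits/symbol


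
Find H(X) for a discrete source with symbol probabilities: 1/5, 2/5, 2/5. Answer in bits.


H = -sum(p_i * log2(p_i)). Terms: -(1/5)*log2(1/5) = 0.464386; -(2/5)*log2(2/5) = 0.528771; -(2/5)*log2(2/5) = 0.528771. H = 0.464386 + 0.528771 + 0.528771 = 1.5219

1.5219 bits


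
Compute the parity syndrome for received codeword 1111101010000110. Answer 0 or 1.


Syndrome = XOR of all bits = 1 XOR 1 XOR 1 XOR 1 XOR 1 XOR 0 XOR 1 XOR 0 XOR 1 XOR 0 XOR 0 XOR 0 XOR 0 XOR 1 XOR 1 XOR 0 = 1

1


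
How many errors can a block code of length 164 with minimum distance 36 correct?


Correction capability = floor((d-1)/2) = floor((36-1)/2) = 17

17 errors


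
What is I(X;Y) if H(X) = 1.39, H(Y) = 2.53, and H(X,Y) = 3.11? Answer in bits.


I(X;Y) = H(X) + H(Y) - H(X,Y) = 1.39 + 2.53 - 3.11 = 0.81

0.81 bits


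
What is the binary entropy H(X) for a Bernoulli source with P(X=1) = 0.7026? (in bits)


H = -p*log2(p) - (1-p)*log2(1-p). -0.7026*log2(0.7026) = 0.357781; -0.2974*log2(0.2974) = 0.520308. H = 0.357781 + 0.520308 = 0.8781

0.8781 bits


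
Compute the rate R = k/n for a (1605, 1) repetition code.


Rate = k/n = 1/1605

1/1605


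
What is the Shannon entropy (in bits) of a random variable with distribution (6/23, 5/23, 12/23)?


H = -sum(p_i * log2(p_i)). Terms: -(6/23)*log2(6/23) = 0.505722; -(5/23)*log2(5/23) = 0.478616; -(12/23)*log2(12/23) = 0.489704. H = 0.505722 + 0.478616 + 0.489704 = 1.474

1.474 bits


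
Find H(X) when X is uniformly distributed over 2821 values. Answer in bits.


H = log2(n) = log2(2821) = 11.462

11.462 bits


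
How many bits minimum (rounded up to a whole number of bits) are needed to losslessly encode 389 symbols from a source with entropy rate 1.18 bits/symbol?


Minimum bits >= n * H = 389 * 1.18 = 459.02, rounded up to a whole number of bits = 460

460 bits


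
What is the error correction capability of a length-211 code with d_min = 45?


Correction capability = floor((d-1)/2) = floor((45-1)/2) = 22

22 errors


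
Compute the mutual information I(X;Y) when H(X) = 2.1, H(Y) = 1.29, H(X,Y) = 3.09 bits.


I(X;Y) = H(X) + H(Y) - H(X,Y) = 2.1 + 1.29 - 3.09 = 0.3

0.3 bits


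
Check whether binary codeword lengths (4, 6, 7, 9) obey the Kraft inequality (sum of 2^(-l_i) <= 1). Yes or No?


Kraft sum = sum(2^(-l_i)) = 0.0879, need <= 1. Result: satisfied (a binary prefix-free code with these lengths exists)

Yes


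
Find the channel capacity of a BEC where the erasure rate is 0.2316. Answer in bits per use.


C = 1 - epsilon = 1 - 0.2316 = 0.7684

0.7684 bits


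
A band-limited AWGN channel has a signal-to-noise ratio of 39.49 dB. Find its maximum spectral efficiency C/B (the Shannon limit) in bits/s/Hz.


SNR_linear = 10^(39.49/10) = 8892.0112; C/B = log2(1 + SNR_linear) = log2(1 + 8892.0112) = 13.1185

13.1185 bits/s/Hz


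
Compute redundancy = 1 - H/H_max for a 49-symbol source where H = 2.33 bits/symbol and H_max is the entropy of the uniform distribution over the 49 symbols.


H_max = log2(K) = log2(49) = 5.6147 bits/symbol. Redundancy = 1 - H/H_max = 1 - 2.33/5.6147 = 1 - 0.415 = 0.585

0.585


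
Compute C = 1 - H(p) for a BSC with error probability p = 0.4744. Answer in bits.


H(p) = -p*log2(p) - (1-p)*log2(1-p) = -0.4744*log2(0.4744) - 0.5256*log2(0.5256) = 0.510371 + 0.487737 = 0.9981. C = 1 - H(p) = 1 - 0.9981 = 0.0019

0.0019 bits


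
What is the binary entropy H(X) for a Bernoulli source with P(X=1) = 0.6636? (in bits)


H = -p*log2(p) - (1-p)*log2(1-p). -0.6636*log2(0.6636) = 0.392595; -0.3364*log2(0.3364) = 0.528737. H = 0.392595 + 0.528737 = 0.9213

0.9213 bits
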